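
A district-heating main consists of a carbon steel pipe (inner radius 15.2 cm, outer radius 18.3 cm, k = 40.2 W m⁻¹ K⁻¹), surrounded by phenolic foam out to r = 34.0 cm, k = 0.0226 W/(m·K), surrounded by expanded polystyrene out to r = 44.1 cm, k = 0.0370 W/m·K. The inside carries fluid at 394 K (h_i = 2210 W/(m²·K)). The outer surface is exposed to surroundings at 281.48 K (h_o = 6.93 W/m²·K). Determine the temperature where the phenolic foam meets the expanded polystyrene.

Series thermal resistances, inner to outer:
  R'_conv,in = 1/(2πr h) = 1/(2π·0.152·2210) = 4.738×10^-4 m·K/W
  R'_carbon steel = ln(0.183/0.152)/(2πk) = 0.1856/(2π·40.2) = 7.348×10^-4 m·K/W
  R'_phenolic foam = ln(0.340/0.183)/(2πk) = 0.6195/(2π·0.0226) = 4.362 m·K/W
  R'_expanded polystyrene = ln(0.441/0.340)/(2πk) = 0.2601/(2π·0.0370) = 1.119 m·K/W
  R'_conv,out = 1/(2πr h) = 1/(2π·0.441·6.93) = 0.05208 m·K/W
ΣR = 4.738×10^-4 + 7.348×10^-4 + 4.362 + 1.119 + 0.05208 = 5.534 m·K/W
Q' = ΔT/ΣR = (394 K − 281.48 K)/5.534 = 20.33 W/m
From the inner boundary to the phenolic foam/expanded polystyrene interface, ΣR_partial = 4.363 m·K/W.
T_interface = T_in − Q'·ΣR_partial = 394 K − (20.33)(4.363) = 305.3 K

T = 305.3 K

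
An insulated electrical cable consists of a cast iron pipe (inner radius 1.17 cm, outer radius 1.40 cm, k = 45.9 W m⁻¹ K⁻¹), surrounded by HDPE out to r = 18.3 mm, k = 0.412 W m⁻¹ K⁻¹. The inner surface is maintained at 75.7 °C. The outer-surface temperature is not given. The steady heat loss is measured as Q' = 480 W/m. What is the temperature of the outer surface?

T_out = 25.7 °C

Sum the resistances:
  R'_cast iron = ln(0.0140/0.0117)/(2πk) = 0.1795/(2π·45.9) = 6.223×10^-4 m·K/W
  R'_HDPE = ln(0.0183/0.0140)/(2πk) = 0.2678/(2π·0.412) = 0.1035 m·K/W
ΣR = 0.1041 m·K/W
ΔT = Q'·ΣR = 480 × 0.1041 = 49.97 K
Heat flows outward, so T_out = T_in − ΔT = 75.7 − 49.97 = 25.7 °C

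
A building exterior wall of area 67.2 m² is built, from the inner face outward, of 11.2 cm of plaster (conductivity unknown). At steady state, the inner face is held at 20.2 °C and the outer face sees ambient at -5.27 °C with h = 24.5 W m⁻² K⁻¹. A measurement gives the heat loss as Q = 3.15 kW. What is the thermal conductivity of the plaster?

k = 0.223 W/m·K

ΣR = ΔT/Q = |20.2 − -5.27|/3150 = 0.008086 K/W
Known resistances:
  R_conv,out = 1/(hA) = 1/(24.5·67.2) = 6.074×10^-4 K/W
R_plaster = ΣR − ΣR_known = 0.008086 − 6.074×10^-4 = 0.007479 K/W
L/(kA) = 0.007479 ⇒ k = 0.112/(0.007479·67.2) = 0.223 W/m·K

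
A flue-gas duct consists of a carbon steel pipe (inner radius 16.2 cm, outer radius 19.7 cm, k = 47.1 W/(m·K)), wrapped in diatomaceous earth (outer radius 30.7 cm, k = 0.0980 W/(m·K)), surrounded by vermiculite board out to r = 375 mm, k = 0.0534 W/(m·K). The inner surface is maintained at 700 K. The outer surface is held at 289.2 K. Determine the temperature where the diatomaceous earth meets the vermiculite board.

Treat each layer as a resistance in series:
  R'_carbon steel = ln(0.197/0.162)/(2πk) = 0.1956/(2π·47.1) = 6.610×10^-4 m·K/W
  R'_diatomaceous earth = ln(0.307/0.197)/(2πk) = 0.4436/(2π·0.0980) = 0.7205 m·K/W
  R'_vermiculite board = ln(0.375/0.307)/(2πk) = 0.2001/(2π·0.0534) = 0.5963 m·K/W
ΣR = 6.610×10^-4 + 0.7205 + 0.5963 = 1.317 m·K/W
Q' = ΔT/ΣR = (700 K − 289.2 K)/1.317 = 311.9 W/m
From the inner boundary to the diatomaceous earth/vermiculite board interface, ΣR_partial = 0.7212 m·K/W.
T_interface = T_in − Q'·ΣR_partial = 700 K − (311.9)(0.7212) = 475 K

T = 475 K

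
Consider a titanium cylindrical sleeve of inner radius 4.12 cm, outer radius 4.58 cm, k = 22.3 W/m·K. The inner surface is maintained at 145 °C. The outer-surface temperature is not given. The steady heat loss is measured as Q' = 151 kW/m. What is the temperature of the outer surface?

T_out = 30.9 °C

Series resistances:
  R'_titanium = ln(0.0458/0.0412)/(2πk) = 0.1058/(2π·22.3) = 7.554×10^-4 m·K/W
ΣR = 7.554×10^-4 m·K/W
ΔT = Q'·ΣR = 1.51×10^5 × 7.554×10^-4 = 114.1 K
Heat flows outward, so T_out = T_in − ΔT = 145 − 114.1 = 30.9 °C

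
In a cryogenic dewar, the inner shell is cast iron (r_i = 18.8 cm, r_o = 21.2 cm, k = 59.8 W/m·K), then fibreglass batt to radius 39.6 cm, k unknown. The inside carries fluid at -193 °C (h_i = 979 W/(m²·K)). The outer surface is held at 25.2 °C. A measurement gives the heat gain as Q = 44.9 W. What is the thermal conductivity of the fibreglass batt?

k = 0.0359 W/m·K

ΣR = ΔT/Q = |-193 − 25.2|/44.9 = 4.860 K/W
Known resistances:
  R_conv,in = 1/(4πr²h) = 1/(4π·0.188²·979) = 0.002300 K/W
  R_cast iron = (1/0.188 − 1/0.212)/(4πk) = 0.6022/(4π·59.8) = 8.013×10^-4 K/W
R_fibreglass batt = ΣR − ΣR_known = 4.860 − 0.003101 = 4.857 K/W
(1/r₁−1/r₂)/(4πk) = 4.857 ⇒ k = 2.192/(4π·4.857) = 0.0359 W/m·K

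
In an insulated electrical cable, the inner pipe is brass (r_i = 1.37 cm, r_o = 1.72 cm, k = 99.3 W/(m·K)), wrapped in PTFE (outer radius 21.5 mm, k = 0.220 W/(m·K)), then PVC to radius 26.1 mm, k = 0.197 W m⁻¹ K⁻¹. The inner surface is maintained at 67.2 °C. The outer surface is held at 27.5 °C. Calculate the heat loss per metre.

Q' = 125 W/m

Series thermal resistances, inner to outer:
  R'_brass = ln(0.0172/0.0137)/(2πk) = 0.2275/(2π·99.3) = 3.647×10^-4 m·K/W
  R'_PTFE = ln(0.0215/0.0172)/(2πk) = 0.2231/(2π·0.220) = 0.1614 m·K/W
  R'_PVC = ln(0.0261/0.0215)/(2πk) = 0.1939/(2π·0.197) = 0.1566 m·K/W
ΣR = 3.647×10^-4 + 0.1614 + 0.1566 = 0.3184 m·K/W
Q' = ΔT/ΣR = (67.2 °C − 27.5 °C)/0.3184 = 125 W/m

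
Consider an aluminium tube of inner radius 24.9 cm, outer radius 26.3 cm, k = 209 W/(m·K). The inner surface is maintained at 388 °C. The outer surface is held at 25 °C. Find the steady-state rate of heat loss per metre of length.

Q' = 2πk·ΔT/ln(r₂/r₁) = 2π × 209 × 363 / ln(0.263/0.249) = 8.71×10^6 W/m

Q' = 8.71×10^6 W/m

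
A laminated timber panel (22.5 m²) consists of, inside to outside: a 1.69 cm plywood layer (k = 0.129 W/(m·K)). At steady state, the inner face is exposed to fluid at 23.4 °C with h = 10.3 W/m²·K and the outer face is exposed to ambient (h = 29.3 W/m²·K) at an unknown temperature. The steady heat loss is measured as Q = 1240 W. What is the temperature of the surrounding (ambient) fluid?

Sum the resistances:
  R_conv,in = 1/(hA) = 1/(10.3·22.5) = 0.004315 K/W
  R_plywood = L/(kA) = 0.0169/(0.129·22.5) = 0.005823 K/W
  R_conv,out = 1/(hA) = 1/(29.3·22.5) = 0.001517 K/W
ΣR = 0.01165 K/W
ΔT = Q·ΣR = 1240 × 0.01165 = 14.45 K
Heat flows outward, so T_out = T_in − ΔT = 23.4 − 14.45 = 8.95 °C

T_out = 8.95 °C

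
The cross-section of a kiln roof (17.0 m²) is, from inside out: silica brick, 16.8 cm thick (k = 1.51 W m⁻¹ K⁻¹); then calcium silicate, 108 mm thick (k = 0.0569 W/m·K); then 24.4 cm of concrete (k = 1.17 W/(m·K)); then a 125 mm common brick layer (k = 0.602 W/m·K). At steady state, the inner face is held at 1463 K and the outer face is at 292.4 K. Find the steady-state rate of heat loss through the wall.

Q = 8.20 kW

Series thermal resistances, inner to outer:
  R_silica brick = L/(kA) = 0.168/(1.51·17.0) = 0.006545 K/W
  R_calcium silicate = L/(kA) = 0.108/(0.0569·17.0) = 0.1117 K/W
  R_concrete = L/(kA) = 0.244/(1.17·17.0) = 0.01227 K/W
  R_common brick = L/(kA) = 0.125/(0.602·17.0) = 0.01221 K/W
ΣR = 0.006545 + 0.1117 + 0.01227 + 0.01221 = 0.1427 K/W
Q = ΔT/ΣR = (1463 K − 292.4 K)/0.1427 = 8200 W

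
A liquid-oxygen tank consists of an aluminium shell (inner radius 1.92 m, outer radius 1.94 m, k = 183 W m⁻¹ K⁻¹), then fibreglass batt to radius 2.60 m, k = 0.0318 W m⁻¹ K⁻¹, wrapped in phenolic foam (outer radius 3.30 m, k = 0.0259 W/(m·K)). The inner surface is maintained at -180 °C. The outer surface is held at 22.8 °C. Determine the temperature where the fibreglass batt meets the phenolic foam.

Treat each layer as a resistance in series:
  R_aluminium = (1/1.92 − 1/1.94)/(4πk) = 0.005369/(4π·183) = 2.335×10^-6 K/W
  R_fibreglass batt = (1/1.94 − 1/2.60)/(4πk) = 0.1308/(4π·0.0318) = 0.3274 K/W
  R_phenolic foam = (1/2.60 − 1/3.30)/(4πk) = 0.08159/(4π·0.0259) = 0.2507 K/W
ΣR = 2.335×10^-6 + 0.3274 + 0.2507 = 0.5781 K/W
Q = ΔT/ΣR = (-180 °C − 22.8 °C)/0.5781 = -350.8 W
From the inner boundary to the fibreglass batt/phenolic foam interface, ΣR_partial = 0.3274 K/W.
T_interface = T_in − Q·ΣR_partial = -180 °C − (-350.8)(0.3274) = -65.1 °C

T = -65.1 °C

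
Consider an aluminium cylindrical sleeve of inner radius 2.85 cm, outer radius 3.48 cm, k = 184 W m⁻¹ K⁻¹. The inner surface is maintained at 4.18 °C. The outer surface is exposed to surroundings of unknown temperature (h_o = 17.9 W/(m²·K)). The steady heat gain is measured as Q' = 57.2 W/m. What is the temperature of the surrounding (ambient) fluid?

T_out = 18.8 °C

Series resistances:
  R'_aluminium = ln(0.0348/0.0285)/(2πk) = 0.1997/(2π·184) = 1.727×10^-4 m·K/W
  R'_conv,out = 1/(2πr h) = 1/(2π·0.0348·17.9) = 0.2555 m·K/W
ΣR = 0.2557 m·K/W
ΔT = Q'·ΣR = 57.2 × 0.2557 = 14.63 K
Heat flows inward, so T_out = T_in + ΔT = 4.18 + 14.63 = 18.8 °C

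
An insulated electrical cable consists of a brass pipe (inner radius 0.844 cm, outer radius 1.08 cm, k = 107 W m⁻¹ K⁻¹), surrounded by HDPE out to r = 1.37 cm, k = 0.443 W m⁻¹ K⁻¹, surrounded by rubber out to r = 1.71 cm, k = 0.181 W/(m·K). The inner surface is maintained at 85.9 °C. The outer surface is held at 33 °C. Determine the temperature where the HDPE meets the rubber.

Treat each layer as a resistance in series:
  R'_brass = ln(0.0108/0.00844)/(2πk) = 0.2466/(2π·107) = 3.667×10^-4 m·K/W
  R'_HDPE = ln(0.0137/0.0108)/(2πk) = 0.2378/(2π·0.443) = 0.08545 m·K/W
  R'_rubber = ln(0.0171/0.0137)/(2πk) = 0.2217/(2π·0.181) = 0.1949 m·K/W
ΣR = 3.667×10^-4 + 0.08545 + 0.1949 = 0.2807 m·K/W
Q' = ΔT/ΣR = (85.9 °C − 33 °C)/0.2807 = 188.5 W/m
From the inner boundary to the HDPE/rubber interface, ΣR_partial = 0.08582 m·K/W.
T_interface = T_in − Q'·ΣR_partial = 85.9 °C − (188.5)(0.08582) = 69.7 °C

T = 69.7 °C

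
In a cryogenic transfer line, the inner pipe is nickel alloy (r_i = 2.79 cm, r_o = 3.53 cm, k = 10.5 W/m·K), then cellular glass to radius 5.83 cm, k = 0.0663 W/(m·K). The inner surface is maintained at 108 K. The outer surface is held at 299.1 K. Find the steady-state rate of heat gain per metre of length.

Treat each layer as a resistance in series:
  R'_nickel alloy = ln(0.0353/0.0279)/(2πk) = 0.2353/(2π·10.5) = 0.003566 m·K/W
  R'_cellular glass = ln(0.0583/0.0353)/(2πk) = 0.5017/(2π·0.0663) = 1.204 m·K/W
ΣR = 0.003566 + 1.204 = 1.208 m·K/W
Q' = ΔT/ΣR = (108 K − 299.1 K)/1.208 = -158 W/m
(Negative Q' ⇒ heat flows inward; heat gain = 158 W/m.)

Q' = 158 W/m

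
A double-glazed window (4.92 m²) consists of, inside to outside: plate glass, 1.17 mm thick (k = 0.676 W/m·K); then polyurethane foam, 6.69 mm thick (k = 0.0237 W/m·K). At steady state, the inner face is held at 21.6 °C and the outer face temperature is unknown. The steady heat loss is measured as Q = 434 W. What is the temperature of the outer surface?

Sum the resistances:
  R_plate glass = L/(kA) = 0.00117/(0.676·4.92) = 3.518×10^-4 K/W
  R_polyurethane foam = L/(kA) = 0.00669/(0.0237·4.92) = 0.05737 K/W
ΣR = 0.05773 K/W
ΔT = Q·ΣR = 434 × 0.05773 = 25.05 K
Heat flows outward, so T_out = T_in − ΔT = 21.6 − 25.05 = -3.45 °C

T_out = -3.45 °C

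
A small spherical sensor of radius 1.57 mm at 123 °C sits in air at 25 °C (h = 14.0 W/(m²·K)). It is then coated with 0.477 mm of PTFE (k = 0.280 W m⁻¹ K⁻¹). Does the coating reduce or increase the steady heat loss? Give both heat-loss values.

increases: 0.0425 → 0.0701 W

Critical radius for a sphere: r_cr = 2k/h = 0.0400 m = 4.00 cm.
Outer radius after coating: r₂ = 0.00157 + 4.77×10^-4 = 0.002047 m.
Since r₁ < r_cr and r₂ ≤ r_cr, the coating moves toward the maximum at r_cr — heat loss rises.
Bare: R = 1/(4πr₁²h) = 2306 K/W; Q = 98/2306 = 0.0425 W.
Coated: R = R_cond + R_conv = 1399 K/W; Q = 98/1399 = 0.0701 W.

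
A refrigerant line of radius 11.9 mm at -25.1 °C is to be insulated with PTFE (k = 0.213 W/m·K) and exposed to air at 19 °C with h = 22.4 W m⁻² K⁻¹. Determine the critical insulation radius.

For a cylinder, r_cr = k_ins/h = 0.213/22.4 = 0.00951 m = 0.951 cm

r_cr = 0.951 cm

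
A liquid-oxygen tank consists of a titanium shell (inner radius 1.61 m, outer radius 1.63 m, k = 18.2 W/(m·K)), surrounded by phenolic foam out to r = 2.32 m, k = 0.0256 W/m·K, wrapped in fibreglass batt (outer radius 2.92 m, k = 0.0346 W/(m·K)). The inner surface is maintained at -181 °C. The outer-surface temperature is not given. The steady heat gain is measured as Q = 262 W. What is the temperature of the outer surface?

Sum the resistances:
  R_titanium = (1/1.61 − 1/1.63)/(4πk) = 0.007621/(4π·18.2) = 3.332×10^-5 K/W
  R_phenolic foam = (1/1.63 − 1/2.32)/(4πk) = 0.1825/(4π·0.0256) = 0.5672 K/W
  R_fibreglass batt = (1/2.32 − 1/2.92)/(4πk) = 0.08857/(4π·0.0346) = 0.2037 K/W
ΣR = 0.7709 K/W
ΔT = Q·ΣR = 262 × 0.7709 = 202.0 K
Heat flows inward, so T_out = T_in + ΔT = -181 + 202.0 = 21.0 °C

T_out = 21.0 °C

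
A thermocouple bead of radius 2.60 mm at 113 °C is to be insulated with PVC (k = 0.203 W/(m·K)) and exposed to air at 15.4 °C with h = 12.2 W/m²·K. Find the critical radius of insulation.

For a sphere, r_cr = 2k_ins/h = 2·0.203/12.2 = 0.0333 m = 3.33 cm

r_cr = 3.33 cm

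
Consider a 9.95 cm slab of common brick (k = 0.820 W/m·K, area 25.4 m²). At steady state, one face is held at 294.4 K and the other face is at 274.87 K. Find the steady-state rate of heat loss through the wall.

Q = 4090 W

Q = kA·ΔT/L = 0.820 × 25.4 × |294.4 K − 274.87 K| / 0.0995 = 4090 W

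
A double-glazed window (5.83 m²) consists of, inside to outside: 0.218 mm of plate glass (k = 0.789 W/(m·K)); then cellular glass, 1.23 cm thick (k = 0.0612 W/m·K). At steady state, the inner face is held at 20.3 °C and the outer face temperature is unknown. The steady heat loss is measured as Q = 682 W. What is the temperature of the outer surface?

T_out = -3.24 °C

Series resistances:
  R_plate glass = L/(kA) = 2.18×10^-4/(0.789·5.83) = 4.739×10^-5 K/W
  R_cellular glass = L/(kA) = 0.0123/(0.0612·5.83) = 0.03447 K/W
ΣR = 0.03452 K/W
ΔT = Q·ΣR = 682 × 0.03452 = 23.54 K
Heat flows outward, so T_out = T_in − ΔT = 20.3 − 23.54 = -3.24 °C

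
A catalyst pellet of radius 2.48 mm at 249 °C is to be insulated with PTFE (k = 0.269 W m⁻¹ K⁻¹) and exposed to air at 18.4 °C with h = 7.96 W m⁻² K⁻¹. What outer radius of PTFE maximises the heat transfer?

r_cr = 6.76 cm

For a sphere, r_cr = 2k_ins/h = 2·0.269/7.96 = 0.0676 m = 6.76 cm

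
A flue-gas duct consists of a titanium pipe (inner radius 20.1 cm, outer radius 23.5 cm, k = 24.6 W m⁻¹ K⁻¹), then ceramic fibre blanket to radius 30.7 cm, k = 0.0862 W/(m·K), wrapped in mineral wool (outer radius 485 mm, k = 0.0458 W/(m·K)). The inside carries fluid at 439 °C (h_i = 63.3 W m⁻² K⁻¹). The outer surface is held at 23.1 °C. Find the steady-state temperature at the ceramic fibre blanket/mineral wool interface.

Series thermal resistances, inner to outer:
  R'_conv,in = 1/(2πr h) = 1/(2π·0.201·63.3) = 0.01251 m·K/W
  R'_titanium = ln(0.235/0.201)/(2πk) = 0.1563/(2π·24.6) = 0.001011 m·K/W
  R'_ceramic fibre blanket = ln(0.307/0.235)/(2πk) = 0.2673/(2π·0.0862) = 0.4935 m·K/W
  R'_mineral wool = ln(0.485/0.307)/(2πk) = 0.4573/(2π·0.0458) = 1.589 m·K/W
ΣR = 0.01251 + 0.001011 + 0.4935 + 1.589 = 2.096 m·K/W
Q' = ΔT/ΣR = (439 °C − 23.1 °C)/2.096 = 198.4 W/m
From the inner boundary to the ceramic fibre blanket/mineral wool interface, ΣR_partial = 0.5070 m·K/W.
T_interface = T_in − Q'·ΣR_partial = 439 °C − (198.4)(0.5070) = 338 °C

T = 338 °C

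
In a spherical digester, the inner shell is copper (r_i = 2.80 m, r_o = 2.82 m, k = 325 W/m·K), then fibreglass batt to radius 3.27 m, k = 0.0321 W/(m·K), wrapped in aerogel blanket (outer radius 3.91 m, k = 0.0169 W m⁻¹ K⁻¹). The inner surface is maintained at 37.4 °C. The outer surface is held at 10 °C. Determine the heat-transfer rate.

Series thermal resistances, inner to outer:
  R_copper = (1/2.80 − 1/2.82)/(4πk) = 0.002533/(4π·325) = 6.202×10^-7 K/W
  R_fibreglass batt = (1/2.82 − 1/3.27)/(4πk) = 0.04880/(4π·0.0321) = 0.1210 K/W
  R_aerogel blanket = (1/3.27 − 1/3.91)/(4πk) = 0.05006/(4π·0.0169) = 0.2357 K/W
ΣR = 6.202×10^-7 + 0.1210 + 0.2357 = 0.3567 K/W
Q = ΔT/ΣR = (37.4 °C − 10 °C)/0.3567 = 76.8 W

Q = 76.8 W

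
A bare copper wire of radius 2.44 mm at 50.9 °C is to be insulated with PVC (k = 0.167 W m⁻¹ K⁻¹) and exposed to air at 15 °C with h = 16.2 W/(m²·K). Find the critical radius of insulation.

r_cr = 1.03 cm

For a cylinder, r_cr = k_ins/h = 0.167/16.2 = 0.0103 m = 1.03 cm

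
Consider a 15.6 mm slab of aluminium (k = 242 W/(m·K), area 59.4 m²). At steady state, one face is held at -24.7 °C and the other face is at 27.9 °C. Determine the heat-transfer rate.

Q = kA·ΔT/L = 242 × 59.4 × |-24.7 °C − 27.9 °C| / 0.0156 = 4.85×10^7 W

Q = 48500 kW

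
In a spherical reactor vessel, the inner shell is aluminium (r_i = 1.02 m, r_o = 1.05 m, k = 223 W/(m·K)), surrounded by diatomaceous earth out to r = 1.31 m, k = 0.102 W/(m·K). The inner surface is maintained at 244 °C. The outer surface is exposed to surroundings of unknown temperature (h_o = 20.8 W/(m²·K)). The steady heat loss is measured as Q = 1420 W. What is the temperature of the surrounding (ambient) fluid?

Series resistances:
  R_aluminium = (1/1.02 − 1/1.05)/(4πk) = 0.02801/(4π·223) = 9.996×10^-6 K/W
  R_diatomaceous earth = (1/1.05 − 1/1.31)/(4πk) = 0.1890/(4π·0.102) = 0.1475 K/W
  R_conv,out = 1/(4πr²h) = 1/(4π·1.31²·20.8) = 0.002229 K/W
ΣR = 0.1497 K/W
ΔT = Q·ΣR = 1420 × 0.1497 = 212.6 K
Heat flows outward, so T_out = T_in − ΔT = 244 − 212.6 = 31.4 °C

T_out = 31.4 °C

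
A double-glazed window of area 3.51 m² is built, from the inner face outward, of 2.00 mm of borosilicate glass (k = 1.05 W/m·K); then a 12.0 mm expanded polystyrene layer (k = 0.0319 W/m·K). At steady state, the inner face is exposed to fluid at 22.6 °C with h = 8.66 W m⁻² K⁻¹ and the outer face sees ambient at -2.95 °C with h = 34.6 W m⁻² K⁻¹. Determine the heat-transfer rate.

Q = 172 W

Treat each layer as a resistance in series:
  R_conv,in = 1/(hA) = 1/(8.66·3.51) = 0.03290 K/W
  R_borosilicate glass = L/(kA) = 0.00200/(1.05·3.51) = 5.427×10^-4 K/W
  R_expanded polystyrene = L/(kA) = 0.0120/(0.0319·3.51) = 0.1072 K/W
  R_conv,out = 1/(hA) = 1/(34.6·3.51) = 0.008234 K/W
ΣR = 0.03290 + 5.427×10^-4 + 0.1072 + 0.008234 = 0.1489 K/W
Q = ΔT/ΣR = (22.6 °C − -2.95 °C)/0.1489 = 172 W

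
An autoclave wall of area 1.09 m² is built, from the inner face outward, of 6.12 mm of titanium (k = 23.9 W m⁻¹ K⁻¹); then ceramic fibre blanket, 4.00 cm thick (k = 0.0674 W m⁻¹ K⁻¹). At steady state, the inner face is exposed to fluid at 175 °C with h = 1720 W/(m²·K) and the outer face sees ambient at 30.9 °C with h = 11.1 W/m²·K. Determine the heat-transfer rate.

Treat each layer as a resistance in series:
  R_conv,in = 1/(hA) = 1/(1720·1.09) = 5.334×10^-4 K/W
  R_titanium = L/(kA) = 0.00612/(23.9·1.09) = 2.349×10^-4 K/W
  R_ceramic fibre blanket = L/(kA) = 0.0400/(0.0674·1.09) = 0.5445 K/W
  R_conv,out = 1/(hA) = 1/(11.1·1.09) = 0.08265 K/W
ΣR = 5.334×10^-4 + 2.349×10^-4 + 0.5445 + 0.08265 = 0.6279 K/W
Q = ΔT/ΣR = (175 °C − 30.9 °C)/0.6279 = 229 W

Q = 229 W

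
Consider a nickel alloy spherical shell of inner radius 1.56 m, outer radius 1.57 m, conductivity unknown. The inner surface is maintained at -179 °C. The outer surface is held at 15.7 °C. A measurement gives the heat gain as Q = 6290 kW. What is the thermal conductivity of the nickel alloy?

ΣR = ΔT/Q = |-179 − 15.7|/6.29×10^6 = 3.095×10^-5 K/W
(1/r₁−1/r₂)/(4πk) = 3.095×10^-5 ⇒ k = 0.004083/(4π·3.095×10^-5) = 10.5 W/m·K

k = 10.5 W/m·K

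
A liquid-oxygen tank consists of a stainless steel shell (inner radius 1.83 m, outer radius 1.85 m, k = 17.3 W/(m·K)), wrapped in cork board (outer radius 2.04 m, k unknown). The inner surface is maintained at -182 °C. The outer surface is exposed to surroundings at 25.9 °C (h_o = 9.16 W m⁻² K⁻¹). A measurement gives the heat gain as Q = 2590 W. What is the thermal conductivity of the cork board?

ΣR = ΔT/Q = |-182 − 25.9|/2590 = 0.08027 K/W
Known resistances:
  R_stainless steel = (1/1.83 − 1/1.85)/(4πk) = 0.005908/(4π·17.3) = 2.717×10^-5 K/W
  R_conv,out = 1/(4πr²h) = 1/(4π·2.04²·9.16) = 0.002088 K/W
R_cork board = ΣR − ΣR_known = 0.08027 − 0.002115 = 0.07815 K/W
(1/r₁−1/r₂)/(4πk) = 0.07815 ⇒ k = 0.05034/(4π·0.07815) = 0.0513 W/m·K

k = 0.0513 W/m·K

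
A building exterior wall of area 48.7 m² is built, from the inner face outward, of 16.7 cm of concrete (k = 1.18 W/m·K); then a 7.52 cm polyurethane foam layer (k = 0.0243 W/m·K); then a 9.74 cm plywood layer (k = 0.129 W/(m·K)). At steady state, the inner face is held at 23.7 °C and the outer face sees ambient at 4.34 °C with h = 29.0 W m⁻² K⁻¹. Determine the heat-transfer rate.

Q = 234 W

Resistance network (inner→outer):
  R_concrete = L/(kA) = 0.167/(1.18·48.7) = 0.002906 K/W
  R_polyurethane foam = L/(kA) = 0.0752/(0.0243·48.7) = 0.06355 K/W
  R_plywood = L/(kA) = 0.0974/(0.129·48.7) = 0.01550 K/W
  R_conv,out = 1/(hA) = 1/(29.0·48.7) = 7.081×10^-4 K/W
ΣR = 0.002906 + 0.06355 + 0.01550 + 7.081×10^-4 = 0.08266 K/W
Q = ΔT/ΣR = (23.7 °C − 4.34 °C)/0.08266 = 234 W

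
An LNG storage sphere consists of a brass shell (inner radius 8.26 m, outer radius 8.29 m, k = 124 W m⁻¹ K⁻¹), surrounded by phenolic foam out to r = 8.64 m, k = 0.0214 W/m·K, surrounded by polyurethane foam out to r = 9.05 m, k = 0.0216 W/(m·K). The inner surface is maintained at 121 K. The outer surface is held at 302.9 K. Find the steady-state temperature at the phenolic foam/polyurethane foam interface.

T = 209.2 K

Series thermal resistances, inner to outer:
  R_brass = (1/8.26 − 1/8.29)/(4πk) = 4.381×10^-4/(4π·124) = 2.812×10^-7 K/W
  R_phenolic foam = (1/8.29 − 1/8.64)/(4πk) = 0.004887/(4π·0.0214) = 0.01817 K/W
  R_polyurethane foam = (1/8.64 − 1/9.05)/(4πk) = 0.005244/(4π·0.0216) = 0.01932 K/W
ΣR = 2.812×10^-7 + 0.01817 + 0.01932 = 0.03749 K/W
Q = ΔT/ΣR = (121 K − 302.9 K)/0.03749 = -4852 W
From the inner boundary to the phenolic foam/polyurethane foam interface, ΣR_partial = 0.01817 K/W.
T_interface = T_in − Q·ΣR_partial = 121 K − (-4852)(0.01817) = 209.2 K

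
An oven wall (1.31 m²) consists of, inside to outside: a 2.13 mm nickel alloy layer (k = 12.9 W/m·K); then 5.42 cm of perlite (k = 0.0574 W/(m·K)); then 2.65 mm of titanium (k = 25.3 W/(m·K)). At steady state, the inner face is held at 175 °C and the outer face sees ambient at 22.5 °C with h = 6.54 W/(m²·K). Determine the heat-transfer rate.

Q = 182 W

Treat each layer as a resistance in series:
  R_nickel alloy = L/(kA) = 0.00213/(12.9·1.31) = 1.260×10^-4 K/W
  R_perlite = L/(kA) = 0.0542/(0.0574·1.31) = 0.7208 K/W
  R_titanium = L/(kA) = 0.00265/(25.3·1.31) = 7.996×10^-5 K/W
  R_conv,out = 1/(hA) = 1/(6.54·1.31) = 0.1167 K/W
ΣR = 1.260×10^-4 + 0.7208 + 7.996×10^-5 + 0.1167 = 0.8377 K/W
Q = ΔT/ΣR = (175 °C − 22.5 °C)/0.8377 = 182 W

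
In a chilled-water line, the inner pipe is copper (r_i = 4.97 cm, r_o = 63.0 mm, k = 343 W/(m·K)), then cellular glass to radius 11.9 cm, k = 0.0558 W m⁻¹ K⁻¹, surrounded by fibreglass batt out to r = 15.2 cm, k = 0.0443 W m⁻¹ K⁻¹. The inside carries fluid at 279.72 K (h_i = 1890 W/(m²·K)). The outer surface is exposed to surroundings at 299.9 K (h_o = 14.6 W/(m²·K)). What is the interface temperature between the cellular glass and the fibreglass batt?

Treat each layer as a resistance in series:
  R'_conv,in = 1/(2πr h) = 1/(2π·0.0497·1890) = 0.001694 m·K/W
  R'_copper = ln(0.0630/0.0497)/(2πk) = 0.2371/(2π·343) = 1.100×10^-4 m·K/W
  R'_cellular glass = ln(0.119/0.0630)/(2πk) = 0.6360/(2π·0.0558) = 1.814 m·K/W
  R'_fibreglass batt = ln(0.152/0.119)/(2πk) = 0.2448/(2π·0.0443) = 0.8793 m·K/W
  R'_conv,out = 1/(2πr h) = 1/(2π·0.152·14.6) = 0.07172 m·K/W
ΣR = 0.001694 + 1.100×10^-4 + 1.814 + 0.8793 + 0.07172 = 2.767 m·K/W
Q' = ΔT/ΣR = (279.72 K − 299.9 K)/2.767 = -7.293 W/m
From the inner boundary to the cellular glass/fibreglass batt interface, ΣR_partial = 1.816 m·K/W.
T_interface = T_in − Q'·ΣR_partial = 279.72 K − (-7.293)(1.816) = 293.0 K

T = 293.0 K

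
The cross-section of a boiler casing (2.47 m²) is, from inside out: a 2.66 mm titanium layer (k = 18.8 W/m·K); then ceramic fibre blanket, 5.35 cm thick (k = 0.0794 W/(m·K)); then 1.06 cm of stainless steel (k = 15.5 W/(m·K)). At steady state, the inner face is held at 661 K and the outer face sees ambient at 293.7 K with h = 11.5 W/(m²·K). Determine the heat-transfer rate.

Series thermal resistances, inner to outer:
  R_titanium = L/(kA) = 0.00266/(18.8·2.47) = 5.728×10^-5 K/W
  R_ceramic fibre blanket = L/(kA) = 0.0535/(0.0794·2.47) = 0.2728 K/W
  R_stainless steel = L/(kA) = 0.0106/(15.5·2.47) = 2.769×10^-4 K/W
  R_conv,out = 1/(hA) = 1/(11.5·2.47) = 0.03521 K/W
ΣR = 5.728×10^-5 + 0.2728 + 2.769×10^-4 + 0.03521 = 0.3083 K/W
Q = ΔT/ΣR = (661 K − 293.7 K)/0.3083 = 1190 W

Q = 1190 W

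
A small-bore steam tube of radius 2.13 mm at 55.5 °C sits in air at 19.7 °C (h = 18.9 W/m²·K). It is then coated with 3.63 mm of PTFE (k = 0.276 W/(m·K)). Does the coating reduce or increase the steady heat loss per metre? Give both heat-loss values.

Critical radius for a cylinder: r_cr = k/h = 0.0146 m = 1.46 cm.
Outer radius after coating: r₂ = 0.00213 + 0.00363 = 0.00576 m.
Since r₁ < r_cr and r₂ ≤ r_cr, the coating moves toward the maximum at r_cr — heat loss rises.
Bare: R = 1/(2πr₁h) = 3.953 m·K/W; Q = 35.8/3.953 = 9.06 W/m.
Coated: R = R_cond + R_conv = 2.036 m·K/W; Q = 35.8/2.036 = 17.6 W/m.

increases: 9.06 → 17.6 W/m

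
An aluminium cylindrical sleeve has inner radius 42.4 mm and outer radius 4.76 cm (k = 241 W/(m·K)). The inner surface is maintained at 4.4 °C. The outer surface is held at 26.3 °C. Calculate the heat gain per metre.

Q' = 2πk·ΔT/ln(r₂/r₁) = 2π × 241 × 21.9 / ln(0.0476/0.0424) = 2.87×10^5 W/m

Q' = 287 kW/m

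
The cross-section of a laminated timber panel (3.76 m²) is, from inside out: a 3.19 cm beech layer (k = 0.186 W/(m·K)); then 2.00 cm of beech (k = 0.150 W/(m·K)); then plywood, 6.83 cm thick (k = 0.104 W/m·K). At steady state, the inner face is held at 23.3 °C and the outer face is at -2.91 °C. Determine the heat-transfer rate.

Q = 102 W

Series thermal resistances, inner to outer:
  R_beech = L/(kA) = 0.0319/(0.186·3.76) = 0.04561 K/W
  R_beech = L/(kA) = 0.0200/(0.150·3.76) = 0.03546 K/W
  R_plywood = L/(kA) = 0.0683/(0.104·3.76) = 0.1747 K/W
ΣR = 0.04561 + 0.03546 + 0.1747 = 0.2558 K/W
Q = ΔT/ΣR = (23.3 °C − -2.91 °C)/0.2558 = 102 W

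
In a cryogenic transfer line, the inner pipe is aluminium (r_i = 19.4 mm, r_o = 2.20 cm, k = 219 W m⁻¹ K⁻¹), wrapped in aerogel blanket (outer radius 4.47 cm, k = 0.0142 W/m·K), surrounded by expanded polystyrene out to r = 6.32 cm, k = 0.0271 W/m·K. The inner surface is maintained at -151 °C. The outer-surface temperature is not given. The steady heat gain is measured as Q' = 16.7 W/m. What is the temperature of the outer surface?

T_out = 15.7 °C

Series resistances:
  R'_aluminium = ln(0.0220/0.0194)/(2πk) = 0.1258/(2π·219) = 9.140×10^-5 m·K/W
  R'_aerogel blanket = ln(0.0447/0.0220)/(2πk) = 0.7089/(2π·0.0142) = 7.946 m·K/W
  R'_expanded polystyrene = ln(0.0632/0.0447)/(2πk) = 0.3463/(2π·0.0271) = 2.034 m·K/W
ΣR = 9.980 m·K/W
ΔT = Q'·ΣR = 16.7 × 9.980 = 166.7 K
Heat flows inward, so T_out = T_in + ΔT = -151 + 166.7 = 15.7 °C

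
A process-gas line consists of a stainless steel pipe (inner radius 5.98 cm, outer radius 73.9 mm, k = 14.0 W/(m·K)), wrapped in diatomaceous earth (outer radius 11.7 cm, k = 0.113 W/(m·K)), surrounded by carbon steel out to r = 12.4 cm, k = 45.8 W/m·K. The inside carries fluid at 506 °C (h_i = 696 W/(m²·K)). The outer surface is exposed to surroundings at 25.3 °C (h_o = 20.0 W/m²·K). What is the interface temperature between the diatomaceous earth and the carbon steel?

Treat each layer as a resistance in series:
  R'_conv,in = 1/(2πr h) = 1/(2π·0.0598·696) = 0.003824 m·K/W
  R'_stainless steel = ln(0.0739/0.0598)/(2πk) = 0.2117/(2π·14.0) = 0.002407 m·K/W
  R'_diatomaceous earth = ln(0.117/0.0739)/(2πk) = 0.4595/(2π·0.113) = 0.6471 m·K/W
  R'_carbon steel = ln(0.124/0.117)/(2πk) = 0.05811/(2π·45.8) = 2.019×10^-4 m·K/W
  R'_conv,out = 1/(2πr h) = 1/(2π·0.124·20.0) = 0.06418 m·K/W
ΣR = 0.003824 + 0.002407 + 0.6471 + 2.019×10^-4 + 0.06418 = 0.7177 m·K/W
Q' = ΔT/ΣR = (506 °C − 25.3 °C)/0.7177 = 669.8 W/m
From the inner boundary to the diatomaceous earth/carbon steel interface, ΣR_partial = 0.6533 m·K/W.
T_interface = T_in − Q'·ΣR_partial = 506 °C − (669.8)(0.6533) = 68.4 °C

T = 68.4 °C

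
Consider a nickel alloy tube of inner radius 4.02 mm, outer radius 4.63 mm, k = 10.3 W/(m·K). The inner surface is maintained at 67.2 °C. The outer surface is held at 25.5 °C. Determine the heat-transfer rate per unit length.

Q' = 19100 W/m

Q' = 2πk·ΔT/ln(r₂/r₁) = 2π × 10.3 × 41.7 / ln(0.00463/0.00402) = 19100 W/m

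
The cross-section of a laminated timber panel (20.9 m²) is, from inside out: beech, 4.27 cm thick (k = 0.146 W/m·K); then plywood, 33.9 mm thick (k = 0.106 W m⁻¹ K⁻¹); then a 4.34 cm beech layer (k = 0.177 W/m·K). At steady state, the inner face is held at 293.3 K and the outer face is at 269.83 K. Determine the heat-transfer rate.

Q = 572 W

Series thermal resistances, inner to outer:
  R_beech = L/(kA) = 0.0427/(0.146·20.9) = 0.01399 K/W
  R_plywood = L/(kA) = 0.0339/(0.106·20.9) = 0.01530 K/W
  R_beech = L/(kA) = 0.0434/(0.177·20.9) = 0.01173 K/W
ΣR = 0.01399 + 0.01530 + 0.01173 = 0.04102 K/W
Q = ΔT/ΣR = (293.3 K − 269.83 K)/0.04102 = 572 W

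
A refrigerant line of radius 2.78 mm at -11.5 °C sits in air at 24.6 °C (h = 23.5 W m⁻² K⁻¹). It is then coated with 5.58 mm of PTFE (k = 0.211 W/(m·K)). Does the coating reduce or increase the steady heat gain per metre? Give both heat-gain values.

increases: 14.8 → 22.0 W/m

Critical radius for a cylinder: r_cr = k/h = 0.00898 m = 0.898 cm.
Outer radius after coating: r₂ = 0.00278 + 0.00558 = 0.00836 m.
Since r₁ < r_cr and r₂ ≤ r_cr, the coating moves toward the maximum at r_cr — heat gain rises.
Bare: R = 1/(2πr₁h) = 2.436 m·K/W; Q = 36.1/2.436 = 14.8 W/m.
Coated: R = R_cond + R_conv = 1.641 m·K/W; Q = 36.1/1.641 = 22.0 W/m.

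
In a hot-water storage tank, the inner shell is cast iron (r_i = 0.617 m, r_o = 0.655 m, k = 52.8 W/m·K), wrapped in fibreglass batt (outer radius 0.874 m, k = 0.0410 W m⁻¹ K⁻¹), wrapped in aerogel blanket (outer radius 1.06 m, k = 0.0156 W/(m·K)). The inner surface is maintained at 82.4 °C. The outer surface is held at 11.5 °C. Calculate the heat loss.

Resistance network (inner→outer):
  R_cast iron = (1/0.617 − 1/0.655)/(4πk) = 0.09403/(4π·52.8) = 1.417×10^-4 K/W
  R_fibreglass batt = (1/0.655 − 1/0.874)/(4πk) = 0.3826/(4π·0.0410) = 0.7425 K/W
  R_aerogel blanket = (1/0.874 − 1/1.06)/(4πk) = 0.2008/(4π·0.0156) = 1.024 K/W
ΣR = 1.417×10^-4 + 0.7425 + 1.024 = 1.767 K/W
Q = ΔT/ΣR = (82.4 °C − 11.5 °C)/1.767 = 40.1 W

Q = 40.1 W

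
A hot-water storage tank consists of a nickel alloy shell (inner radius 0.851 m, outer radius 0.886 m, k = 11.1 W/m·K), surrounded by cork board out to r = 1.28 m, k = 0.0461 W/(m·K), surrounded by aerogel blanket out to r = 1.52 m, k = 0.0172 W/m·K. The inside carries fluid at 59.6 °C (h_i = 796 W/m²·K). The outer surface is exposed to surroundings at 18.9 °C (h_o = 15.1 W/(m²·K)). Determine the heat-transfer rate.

Series thermal resistances, inner to outer:
  R_conv,in = 1/(4πr²h) = 1/(4π·0.851²·796) = 1.380×10^-4 K/W
  R_nickel alloy = (1/0.851 − 1/0.886)/(4πk) = 0.04642/(4π·11.1) = 3.328×10^-4 K/W
  R_cork board = (1/0.886 − 1/1.28)/(4πk) = 0.3474/(4π·0.0461) = 0.5997 K/W
  R_aerogel blanket = (1/1.28 − 1/1.52)/(4πk) = 0.1234/(4π·0.0172) = 0.5707 K/W
  R_conv,out = 1/(4πr²h) = 1/(4π·1.52²·15.1) = 0.002281 K/W
ΣR = 1.380×10^-4 + 3.328×10^-4 + 0.5997 + 0.5707 + 0.002281 = 1.173 K/W
Q = ΔT/ΣR = (59.6 °C − 18.9 °C)/1.173 = 34.7 W

Q = 34.7 W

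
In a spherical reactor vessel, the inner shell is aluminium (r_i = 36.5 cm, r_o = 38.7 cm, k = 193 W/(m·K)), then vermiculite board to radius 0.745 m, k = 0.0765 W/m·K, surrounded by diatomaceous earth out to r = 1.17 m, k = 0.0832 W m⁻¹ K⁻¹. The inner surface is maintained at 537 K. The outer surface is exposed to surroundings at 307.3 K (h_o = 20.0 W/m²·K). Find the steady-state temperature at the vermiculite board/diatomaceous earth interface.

Treat each layer as a resistance in series:
  R_aluminium = (1/0.365 − 1/0.387)/(4πk) = 0.1557/(4π·193) = 6.422×10^-5 K/W
  R_vermiculite board = (1/0.387 − 1/0.745)/(4πk) = 1.242/(4π·0.0765) = 1.292 K/W
  R_diatomaceous earth = (1/0.745 − 1/1.17)/(4πk) = 0.4876/(4π·0.0832) = 0.4664 K/W
  R_conv,out = 1/(4πr²h) = 1/(4π·1.17²·20.0) = 0.002907 K/W
ΣR = 6.422×10^-5 + 1.292 + 0.4664 + 0.002907 = 1.761 K/W
Q = ΔT/ΣR = (537 K − 307.3 K)/1.761 = 130.4 W
From the inner boundary to the vermiculite board/diatomaceous earth interface, ΣR_partial = 1.292 K/W.
T_interface = T_in − Q·ΣR_partial = 537 K − (130.4)(1.292) = 368.5 K

T = 368.5 K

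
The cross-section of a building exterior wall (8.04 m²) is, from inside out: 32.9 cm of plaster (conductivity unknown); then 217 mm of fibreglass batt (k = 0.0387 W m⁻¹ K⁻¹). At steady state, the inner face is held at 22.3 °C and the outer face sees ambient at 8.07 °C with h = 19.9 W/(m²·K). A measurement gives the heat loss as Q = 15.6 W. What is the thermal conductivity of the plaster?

ΣR = ΔT/Q = |22.3 − 8.07|/15.6 = 0.9122 K/W
Known resistances:
  R_fibreglass batt = L/(kA) = 0.217/(0.0387·8.04) = 0.6974 K/W
  R_conv,out = 1/(hA) = 1/(19.9·8.04) = 0.006250 K/W
R_plaster = ΣR − ΣR_known = 0.9122 − 0.7036 = 0.2086 K/W
L/(kA) = 0.2086 ⇒ k = 0.329/(0.2086·8.04) = 0.196 W/m·K

k = 0.196 W/m·K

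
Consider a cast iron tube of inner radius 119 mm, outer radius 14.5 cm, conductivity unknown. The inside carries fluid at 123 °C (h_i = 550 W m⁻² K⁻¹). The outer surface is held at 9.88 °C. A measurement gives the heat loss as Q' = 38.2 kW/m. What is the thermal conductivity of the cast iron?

ΣR = ΔT/Q' = |123 − 9.88|/38200 = 0.002961 m·K/W
Known resistances:
  R'_conv,in = 1/(2πr h) = 1/(2π·0.119·550) = 0.002432 m·K/W
R_cast iron = ΣR − ΣR_known = 0.002961 − 0.002432 = 5.290×10^-4 m·K/W
ln(r₂/r₁)/(2πk) = 5.290×10^-4 ⇒ k = 0.1976/(2π·5.290×10^-4) = 59.4 W/m·K

k = 59.4 W/m·K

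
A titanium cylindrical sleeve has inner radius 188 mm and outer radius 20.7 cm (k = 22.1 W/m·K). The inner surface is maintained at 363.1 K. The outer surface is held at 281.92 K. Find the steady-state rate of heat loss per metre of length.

Q' = 117 kW/m

Q' = 2πk·ΔT/ln(r₂/r₁) = 2π × 22.1 × 81.18 / ln(0.207/0.188) = 1.17×10^5 W/m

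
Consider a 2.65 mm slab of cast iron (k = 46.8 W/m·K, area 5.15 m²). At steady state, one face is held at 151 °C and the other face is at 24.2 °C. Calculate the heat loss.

Q = kA·ΔT/L = 46.8 × 5.15 × |151 °C − 24.2 °C| / 0.00265 = 1.15×10^7 W

Q = 11500 kW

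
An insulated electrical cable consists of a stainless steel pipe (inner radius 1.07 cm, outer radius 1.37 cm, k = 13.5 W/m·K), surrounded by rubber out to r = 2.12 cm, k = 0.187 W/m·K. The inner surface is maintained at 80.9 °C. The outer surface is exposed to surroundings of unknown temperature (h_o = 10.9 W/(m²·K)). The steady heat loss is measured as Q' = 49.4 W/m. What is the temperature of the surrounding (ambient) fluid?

Series resistances:
  R'_stainless steel = ln(0.0137/0.0107)/(2πk) = 0.2472/(2π·13.5) = 0.002914 m·K/W
  R'_rubber = ln(0.0212/0.0137)/(2πk) = 0.4366/(2π·0.187) = 0.3716 m·K/W
  R'_conv,out = 1/(2πr h) = 1/(2π·0.0212·10.9) = 0.6887 m·K/W
ΣR = 1.063 m·K/W
ΔT = Q'·ΣR = 49.4 × 1.063 = 52.51 K
Heat flows outward, so T_out = T_in − ΔT = 80.9 − 52.51 = 28.4 °C

T_out = 28.4 °C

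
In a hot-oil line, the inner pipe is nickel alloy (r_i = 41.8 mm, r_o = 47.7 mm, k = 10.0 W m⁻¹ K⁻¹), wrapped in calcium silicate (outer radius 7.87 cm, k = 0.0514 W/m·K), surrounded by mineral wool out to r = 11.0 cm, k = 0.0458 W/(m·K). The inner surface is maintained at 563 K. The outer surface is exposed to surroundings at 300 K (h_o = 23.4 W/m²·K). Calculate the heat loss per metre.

Q' = 94.7 W/m

Series thermal resistances, inner to outer:
  R'_nickel alloy = ln(0.0477/0.0418)/(2πk) = 0.1320/(2π·10.0) = 0.002101 m·K/W
  R'_calcium silicate = ln(0.0787/0.0477)/(2πk) = 0.5007/(2π·0.0514) = 1.550 m·K/W
  R'_mineral wool = ln(0.110/0.0787)/(2πk) = 0.3348/(2π·0.0458) = 1.164 m·K/W
  R'_conv,out = 1/(2πr h) = 1/(2π·0.110·23.4) = 0.06183 m·K/W
ΣR = 0.002101 + 1.550 + 1.164 + 0.06183 = 2.778 m·K/W
Q' = ΔT/ΣR = (563 K − 300 K)/2.778 = 94.7 W/m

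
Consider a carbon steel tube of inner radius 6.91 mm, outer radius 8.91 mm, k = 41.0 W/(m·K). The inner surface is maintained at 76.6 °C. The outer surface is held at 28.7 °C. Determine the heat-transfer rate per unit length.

Q' = 2πk·ΔT/ln(r₂/r₁) = 2π × 41.0 × 47.9 / ln(0.00891/0.00691) = 48500 W/m

Q' = 48.5 kW/m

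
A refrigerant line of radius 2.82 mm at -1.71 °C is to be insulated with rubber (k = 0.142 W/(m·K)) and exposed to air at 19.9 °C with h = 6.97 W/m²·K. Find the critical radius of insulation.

For a cylinder, r_cr = k_ins/h = 0.142/6.97 = 0.0204 m = 2.04 cm

r_cr = 2.04 cm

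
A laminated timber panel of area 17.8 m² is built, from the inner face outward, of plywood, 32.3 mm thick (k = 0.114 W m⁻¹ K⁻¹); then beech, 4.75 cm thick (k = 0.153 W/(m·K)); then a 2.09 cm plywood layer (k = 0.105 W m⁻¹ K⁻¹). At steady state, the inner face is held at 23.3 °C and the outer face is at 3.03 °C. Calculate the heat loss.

Q = 455 W

Series thermal resistances, inner to outer:
  R_plywood = L/(kA) = 0.0323/(0.114·17.8) = 0.01592 K/W
  R_beech = L/(kA) = 0.0475/(0.153·17.8) = 0.01744 K/W
  R_plywood = L/(kA) = 0.0209/(0.105·17.8) = 0.01118 K/W
ΣR = 0.01592 + 0.01744 + 0.01118 = 0.04454 K/W
Q = ΔT/ΣR = (23.3 °C − 3.03 °C)/0.04454 = 455 W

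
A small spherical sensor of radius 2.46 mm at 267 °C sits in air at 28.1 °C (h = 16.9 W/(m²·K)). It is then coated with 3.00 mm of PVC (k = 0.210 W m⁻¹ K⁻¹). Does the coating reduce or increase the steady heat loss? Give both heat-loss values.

increases: 0.307 → 0.985 W

Critical radius for a sphere: r_cr = 2k/h = 0.0249 m = 2.49 cm.
Outer radius after coating: r₂ = 0.00246 + 0.00300 = 0.00546 m.
Since r₁ < r_cr and r₂ ≤ r_cr, the coating moves toward the maximum at r_cr — heat loss rises.
Bare: R = 1/(4πr₁²h) = 778.1 K/W; Q = 238.9/778.1 = 0.307 W.
Coated: R = R_cond + R_conv = 242.6 K/W; Q = 238.9/242.6 = 0.985 W.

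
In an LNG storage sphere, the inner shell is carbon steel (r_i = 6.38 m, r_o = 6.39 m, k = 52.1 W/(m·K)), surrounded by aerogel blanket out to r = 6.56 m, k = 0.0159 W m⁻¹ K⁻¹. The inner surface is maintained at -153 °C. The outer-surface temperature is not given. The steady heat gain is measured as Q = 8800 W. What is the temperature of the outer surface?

T_out = 25.6 °C

Sum the resistances:
  R_carbon steel = (1/6.38 − 1/6.39)/(4πk) = 2.453×10^-4/(4π·52.1) = 3.747×10^-7 K/W
  R_aerogel blanket = (1/6.39 − 1/6.56)/(4πk) = 0.004055/(4π·0.0159) = 0.02030 K/W
ΣR = 0.02030 K/W
ΔT = Q·ΣR = 8800 × 0.02030 = 178.6 K
Heat flows inward, so T_out = T_in + ΔT = -153 + 178.6 = 25.6 °C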